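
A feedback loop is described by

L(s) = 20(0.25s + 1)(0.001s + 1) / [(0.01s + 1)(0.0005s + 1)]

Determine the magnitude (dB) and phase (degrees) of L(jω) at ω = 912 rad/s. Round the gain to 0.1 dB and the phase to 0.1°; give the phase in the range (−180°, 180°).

At ω = 912 rad/s:
zero (1 + j912·0.25) = 1 + j228 → |·| ≈ 228, ∠ ≈ 89.75°
zero (1 + j912·0.001) = 1 + j0.912 → |·| ≈ 1.3534, ∠ ≈ 42.36°
pole (1 + j912·0.01) = 1 + j9.12 → |·| ≈ 9.1747, ∠ ≈ 83.74°
pole (1 + j912·0.0005) = 1 + j0.456 → |·| ≈ 1.0991, ∠ ≈ 24.51°
|L| = 20 · 228 · 1.3534 / (9.1747 · 1.0991) ≈ 612.01
Gain = 20 log₁₀(612.01) ≈ 55.74 dB
∠L = (89.75° + 42.36°) − (83.74° + 24.51°) = 23.86°

55.7 dB, 23.9°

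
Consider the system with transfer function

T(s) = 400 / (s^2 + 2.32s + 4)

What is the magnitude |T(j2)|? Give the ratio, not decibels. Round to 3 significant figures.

At s = jω = j2:
quadratic: (j2)² + 2.32·j2 + 4 = 0 + j4.64 → |·| ≈ 4.64, ∠ ≈ 90.00°
|T| = 400 / 4.64 ≈ 86.207

86.2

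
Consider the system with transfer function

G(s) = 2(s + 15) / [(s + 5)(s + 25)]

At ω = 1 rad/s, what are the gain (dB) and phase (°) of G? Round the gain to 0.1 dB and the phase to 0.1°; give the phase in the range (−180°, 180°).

At s = jω = j1:
zero (s+15): 15 + j1 → |·| = √(15²+1²) = √226 ≈ 15.033, ∠ = arctan(1/15) ≈ 3.81°
pole (s+5): 5 + j1 → |·| = √(5²+1²) = √26 ≈ 5.099, ∠ = arctan(1/5) ≈ 11.31°
pole (s+25): 25 + j1 → |·| = √(25²+1²) = √626 ≈ 25.02, ∠ = arctan(1/25) ≈ 2.29°
|G| = 2 · 15.033 / 127.58 ≈ 0.23566
Gain = 20 log₁₀(0.23566) ≈ -12.55 dB
∠G = 3.81° − 13.60° = -9.79°

-12.6 dB, -9.8°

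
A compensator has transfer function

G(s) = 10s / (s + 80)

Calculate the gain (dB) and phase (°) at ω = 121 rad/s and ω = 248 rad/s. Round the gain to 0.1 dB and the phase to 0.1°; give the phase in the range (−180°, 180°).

ω = 121: 18.4 dB, 33.5°; ω = 248: 19.6 dB, 17.9°

At s = jω = j121:
zero at origin: s = j121 → |·| = 121, ∠ = 90.00°
pole (s+80): 80 + j121 → |·| = √(80²+121²) = √21041 ≈ 145.06, ∠ = arctan(121/80) ≈ 56.53°
|G| = 10 · 121 / 145.06 ≈ 8.3414
Gain = 20 log₁₀(8.3414) ≈ 18.42 dB
∠G = 90.00° − 56.53° = 33.47°

At s = jω = j248:
zero at origin: s = j248 → |·| = 248, ∠ = 90.00°
pole (s+80): 80 + j248 → |·| = √(80²+248²) = √67904 ≈ 260.58, ∠ = arctan(248/80) ≈ 72.12°
|G| = 10 · 248 / 260.58 ≈ 9.5172
Gain = 20 log₁₀(9.5172) ≈ 19.57 dB
∠G = 90.00° − 72.12° = 17.88°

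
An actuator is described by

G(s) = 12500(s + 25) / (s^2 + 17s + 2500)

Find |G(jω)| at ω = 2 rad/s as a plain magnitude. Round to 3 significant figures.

At s = jω = j2:
zero (s+25): 25 + j2 → |·| = √(25²+2²) = √629 ≈ 25.08, ∠ = arctan(2/25) ≈ 4.57°
quadratic: (j2)² + 17·j2 + 2500 = 2496 + j34 → |·| ≈ 2496.2, ∠ ≈ 0.78°
|G| = 12500 · 25.08 / 2496.2 ≈ 125.59

126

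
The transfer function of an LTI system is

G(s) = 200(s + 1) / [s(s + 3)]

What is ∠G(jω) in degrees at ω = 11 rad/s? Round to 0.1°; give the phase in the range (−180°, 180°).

At s = jω = j11:
zero (s+1): 1 + j11 → |·| = √(1²+11²) = √122 ≈ 11.045, ∠ = arctan(11/1) ≈ 84.81°
pole (s+3): 3 + j11 → |·| = √(3²+11²) = √130 ≈ 11.402, ∠ = arctan(11/3) ≈ 74.74°
pole at origin: |s| = 11, ∠ = 90.00° (in denominator)
∠G = 84.81° − 164.74° = -79.93°

-79.9°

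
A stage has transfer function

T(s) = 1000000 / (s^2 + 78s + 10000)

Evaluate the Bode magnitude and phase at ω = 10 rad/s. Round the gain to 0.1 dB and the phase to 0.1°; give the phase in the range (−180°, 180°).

40.1 dB, -4.5°

At s = jω = j10:
quadratic: (j10)² + 78·j10 + 10000 = 9900 + j780 → |·| ≈ 9930.7, ∠ ≈ 4.50°
|T| = 1000000 / 9930.7 ≈ 100.7
Gain = 20 log₁₀(100.7) ≈ 40.06 dB
∠T = 0.00° − 4.50° = -4.50°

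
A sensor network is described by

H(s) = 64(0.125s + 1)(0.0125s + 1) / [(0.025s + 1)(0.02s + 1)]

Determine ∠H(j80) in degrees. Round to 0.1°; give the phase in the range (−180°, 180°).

7.9°

At ω = 80 rad/s:
zero (1 + j80·0.125) = 1 + j10 → |·| ≈ 10.05, ∠ ≈ 84.29°
zero (1 + j80·0.0125) = 1 + j1 → |·| ≈ 1.4142, ∠ ≈ 45.00°
pole (1 + j80·0.025) = 1 + j2 → |·| ≈ 2.2361, ∠ ≈ 63.43°
pole (1 + j80·0.02) = 1 + j1.6 → |·| ≈ 1.8868, ∠ ≈ 57.99°
∠H = (84.29° + 45.00°) − (63.43° + 57.99°) = 7.87°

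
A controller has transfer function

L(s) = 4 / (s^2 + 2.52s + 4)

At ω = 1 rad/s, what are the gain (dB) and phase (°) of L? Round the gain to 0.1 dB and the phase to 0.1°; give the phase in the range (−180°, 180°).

0.2 dB, -40.0°

At s = jω = j1:
quadratic: (j1)² + 2.52·j1 + 4 = 3 + j2.52 → |·| ≈ 3.918, ∠ ≈ 40.03°
|L| = 4 / 3.918 ≈ 1.0209
Gain = 20 log₁₀(1.0209) ≈ 0.18 dB
∠L = 0.00° − 40.03° = -40.03°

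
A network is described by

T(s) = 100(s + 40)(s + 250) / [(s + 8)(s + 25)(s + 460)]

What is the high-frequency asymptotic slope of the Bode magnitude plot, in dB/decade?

Each pole contributes −20 dB/decade at high frequency; each zero contributes +20 dB/decade.
Net: 2 zero(s) − 3 pole(s) → -20 dB/decade.

-20 dB/decade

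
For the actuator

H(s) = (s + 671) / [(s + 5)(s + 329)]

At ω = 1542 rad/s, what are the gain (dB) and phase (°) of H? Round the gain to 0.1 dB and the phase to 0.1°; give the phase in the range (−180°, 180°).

At s = jω = j1542:
zero (s+671): 671 + j1542 → |·| = √(671²+1542²) = √2828005 ≈ 1681.7, ∠ = arctan(1542/671) ≈ 66.48°
pole (s+5): 5 + j1542 → |·| = √(5²+1542²) = √2377789 ≈ 1542, ∠ = arctan(1542/5) ≈ 89.81°
pole (s+329): 329 + j1542 → |·| = √(329²+1542²) = √2486005 ≈ 1576.7, ∠ = arctan(1542/329) ≈ 77.96°
|H| = 1 · 1681.7 / 2.4313e+06 ≈ 0.00069169
Gain = 20 log₁₀(0.00069169) ≈ -63.20 dB
∠H = 66.48° − 167.77° = -101.29°

-63.2 dB, -101.3°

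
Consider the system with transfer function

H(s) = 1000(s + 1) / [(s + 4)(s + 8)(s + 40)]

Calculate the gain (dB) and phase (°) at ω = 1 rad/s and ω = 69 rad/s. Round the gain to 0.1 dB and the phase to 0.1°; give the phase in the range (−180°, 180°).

ω = 1: 0.5 dB, 22.4°; ω = 69: -14.9 dB, -140.8°

At s = jω = j1:
zero (s+1): 1 + j1 → |·| = √(1²+1²) = √2 ≈ 1.4142, ∠ = arctan(1/1) ≈ 45.00°
pole (s+4): 4 + j1 → |·| = √(4²+1²) = √17 ≈ 4.1231, ∠ = arctan(1/4) ≈ 14.04°
pole (s+8): 8 + j1 → |·| = √(8²+1²) = √65 ≈ 8.0623, ∠ = arctan(1/8) ≈ 7.13°
pole (s+40): 40 + j1 → |·| = √(40²+1²) = √1601 ≈ 40.012, ∠ = arctan(1/40) ≈ 1.43°
|H| = 1000 · 1.4142 / 1330.1 ≈ 1.0632
Gain = 20 log₁₀(1.0632) ≈ 0.53 dB
∠H = 45.00° − 22.60° = 22.40°

At s = jω = j69:
zero (s+1): 1 + j69 → |·| = √(1²+69²) = √4762 ≈ 69.007, ∠ = arctan(69/1) ≈ 89.17°
pole (s+4): 4 + j69 → |·| = √(4²+69²) = √4777 ≈ 69.116, ∠ = arctan(69/4) ≈ 86.68°
pole (s+8): 8 + j69 → |·| = √(8²+69²) = √4825 ≈ 69.462, ∠ = arctan(69/8) ≈ 83.39°
pole (s+40): 40 + j69 → |·| = √(40²+69²) = √6361 ≈ 79.756, ∠ = arctan(69/40) ≈ 59.90°
|H| = 1000 · 69.007 / 3.829e+05 ≈ 0.18022
Gain = 20 log₁₀(0.18022) ≈ -14.88 dB
∠H = 89.17° − 229.97° = -140.80°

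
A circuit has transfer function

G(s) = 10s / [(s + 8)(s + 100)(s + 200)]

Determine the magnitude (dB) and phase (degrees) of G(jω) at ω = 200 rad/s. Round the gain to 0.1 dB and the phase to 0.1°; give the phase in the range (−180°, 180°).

-76.0 dB, -106.1°

At s = jω = j200:
zero at origin: s = j200 → |·| = 200, ∠ = 90.00°
pole (s+8): 8 + j200 → |·| = √(8²+200²) = √40064 ≈ 200.16, ∠ = arctan(200/8) ≈ 87.71°
pole (s+100): 100 + j200 → |·| = √(100²+200²) = √50000 ≈ 223.61, ∠ = arctan(200/100) ≈ 63.43°
pole (s+200): 200 + j200 → |·| = √(200²+200²) = √80000 ≈ 282.84, ∠ = arctan(200/200) ≈ 45.00°
|G| = 10 · 200 / 1.2659e+07 ≈ 0.00015799
Gain = 20 log₁₀(0.00015799) ≈ -76.03 dB
∠G = 90.00° − 196.14° = -106.14°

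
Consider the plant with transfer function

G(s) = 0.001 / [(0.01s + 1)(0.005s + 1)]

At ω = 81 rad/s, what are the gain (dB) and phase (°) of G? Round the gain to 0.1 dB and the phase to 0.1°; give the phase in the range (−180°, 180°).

At ω = 81 rad/s:
pole (1 + j81·0.01) = 1 + j0.81 → |·| ≈ 1.2869, ∠ ≈ 39.01°
pole (1 + j81·0.005) = 1 + j0.405 → |·| ≈ 1.0789, ∠ ≈ 22.05°
|G| = 0.001 · 1 / (1.2869 · 1.0789) ≈ 0.00072023
Gain = 20 log₁₀(0.00072023) ≈ -62.85 dB
∠G = (0°) − (39.01° + 22.05°) = -61.06°

-62.9 dB, -61.1°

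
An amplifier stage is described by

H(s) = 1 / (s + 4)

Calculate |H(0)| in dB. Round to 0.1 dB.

H(0) = 1 / (4) = 0.25
20 log₁₀(0.25) ≈ -12.04 dB

-12.0 dB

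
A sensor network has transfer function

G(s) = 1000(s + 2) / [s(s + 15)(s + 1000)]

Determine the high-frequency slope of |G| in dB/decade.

Each pole contributes −20 dB/decade at high frequency; each zero contributes +20 dB/decade.
Net: 1 zero(s) − 3 pole(s) → -40 dB/decade.

-40 dB/decade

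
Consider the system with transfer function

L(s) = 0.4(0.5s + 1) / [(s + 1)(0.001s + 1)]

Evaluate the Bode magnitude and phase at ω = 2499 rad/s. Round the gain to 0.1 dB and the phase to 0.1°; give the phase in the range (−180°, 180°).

-22.6 dB, -68.2°

At ω = 2499 rad/s:
zero (1 + j2499·0.5) = 1 + j1249.5 → |·| ≈ 1249.5, ∠ ≈ 89.95°
pole (1 + j2499·1) = 1 + j2499 → |·| ≈ 2499, ∠ ≈ 89.98°
pole (1 + j2499·0.001) = 1 + j2.499 → |·| ≈ 2.6917, ∠ ≈ 68.19°
|L| = 0.4 · 1249.5 / (2499 · 2.6917) ≈ 0.074302
Gain = 20 log₁₀(0.074302) ≈ -22.58 dB
∠L = (89.95°) − (89.98° + 68.19°) = -68.22°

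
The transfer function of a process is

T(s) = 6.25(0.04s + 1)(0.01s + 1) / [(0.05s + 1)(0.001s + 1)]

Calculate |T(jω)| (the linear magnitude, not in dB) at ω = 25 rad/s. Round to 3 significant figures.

5.69

At ω = 25 rad/s:
zero (1 + j25·0.04) = 1 + j1 → |·| ≈ 1.4142, ∠ ≈ 45.00°
zero (1 + j25·0.01) = 1 + j0.25 → |·| ≈ 1.0308, ∠ ≈ 14.04°
pole (1 + j25·0.05) = 1 + j1.25 → |·| ≈ 1.6008, ∠ ≈ 51.34°
pole (1 + j25·0.001) = 1 + j0.025 → |·| ≈ 1.0003, ∠ ≈ 1.43°
|T| = 6.25 · 1.4142 · 1.0308 / (1.6008 · 1.0003) ≈ 5.6898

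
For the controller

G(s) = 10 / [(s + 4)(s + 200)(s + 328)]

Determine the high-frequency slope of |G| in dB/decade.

Each pole contributes −20 dB/decade at high frequency; each zero contributes +20 dB/decade.
Net: 0 zero(s) − 3 pole(s) → -60 dB/decade.

-60 dB/decade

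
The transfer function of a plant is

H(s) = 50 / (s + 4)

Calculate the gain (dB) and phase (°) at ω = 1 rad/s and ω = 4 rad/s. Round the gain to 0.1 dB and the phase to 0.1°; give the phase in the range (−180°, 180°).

ω = 1: 21.7 dB, -14.0°; ω = 4: 18.9 dB, -45.0°

At s = jω = j1:
pole (s+4): 4 + j1 → |·| = √(4²+1²) = √17 ≈ 4.1231, ∠ = arctan(1/4) ≈ 14.04°
|H| = 50 / 4.1231 ≈ 12.127
Gain = 20 log₁₀(12.127) ≈ 21.68 dB
∠H = 0.00° − 14.04° = -14.04°

At s = jω = j4:
pole (s+4): 4 + j4 → |·| = √(4²+4²) = √32 ≈ 5.6569, ∠ = arctan(4/4) ≈ 45.00°
|H| = 50 / 5.6569 ≈ 8.8388
Gain = 20 log₁₀(8.8388) ≈ 18.93 dB
∠H = 0.00° − 45.00° = -45.00°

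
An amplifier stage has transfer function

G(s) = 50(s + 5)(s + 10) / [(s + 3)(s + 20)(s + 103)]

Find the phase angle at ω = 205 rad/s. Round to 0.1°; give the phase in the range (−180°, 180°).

At s = jω = j205:
zero (s+5): 5 + j205 → |·| = √(5²+205²) = √42050 ≈ 205.06, ∠ = arctan(205/5) ≈ 88.60°
zero (s+10): 10 + j205 → |·| = √(10²+205²) = √42125 ≈ 205.24, ∠ = arctan(205/10) ≈ 87.21°
pole (s+3): 3 + j205 → |·| = √(3²+205²) = √42034 ≈ 205.02, ∠ = arctan(205/3) ≈ 89.16°
pole (s+20): 20 + j205 → |·| = √(20²+205²) = √42425 ≈ 205.97, ∠ = arctan(205/20) ≈ 84.43°
pole (s+103): 103 + j205 → |·| = √(103²+205²) = √52634 ≈ 229.42, ∠ = arctan(205/103) ≈ 63.32°
∠G = 175.81° − 236.91° = -61.10°

-61.1°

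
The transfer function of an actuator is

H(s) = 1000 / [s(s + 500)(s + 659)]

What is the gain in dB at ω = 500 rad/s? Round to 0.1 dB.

At s = jω = j500:
pole (s+500): 500 + j500 → |·| = √(500²+500²) = √500000 ≈ 707.11, ∠ = arctan(500/500) ≈ 45.00°
pole (s+659): 659 + j500 → |·| = √(659²+500²) = √684281 ≈ 827.21, ∠ = arctan(500/659) ≈ 37.19°
pole at origin: |s| = 500, ∠ = 90.00° (in denominator)
|H| = 1000 / 2.9246e+08 ≈ 3.4193e-06
Gain = 20 log₁₀(3.4193e-06) ≈ -109.32 dB

-109.3 dB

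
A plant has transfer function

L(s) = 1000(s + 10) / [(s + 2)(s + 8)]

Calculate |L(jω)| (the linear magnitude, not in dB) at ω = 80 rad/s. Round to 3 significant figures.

At s = jω = j80:
zero (s+10): 10 + j80 → |·| = √(10²+80²) = √6500 ≈ 80.623, ∠ = arctan(80/10) ≈ 82.87°
pole (s+2): 2 + j80 → |·| = √(2²+80²) = √6404 ≈ 80.025, ∠ = arctan(80/2) ≈ 88.57°
pole (s+8): 8 + j80 → |·| = √(8²+80²) = √6464 ≈ 80.399, ∠ = arctan(80/8) ≈ 84.29°
|L| = 1000 · 80.623 / 6433.9 ≈ 12.531

12.5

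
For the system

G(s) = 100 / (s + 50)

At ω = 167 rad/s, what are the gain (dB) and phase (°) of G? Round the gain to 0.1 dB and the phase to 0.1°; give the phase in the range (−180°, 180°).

Substitute s = j167:
Numerator: 100 = 100 + j0
Denominator: (j167) + 50 = 50 + j167
|N| = √(100² + 0²) ≈ 100, ∠N ≈ 0.00°
|D| = √(50² + 167²) ≈ 174.32, ∠D ≈ 73.33°
|G| = 100 / 174.32 ≈ 0.57366
Gain = 20 log₁₀(0.57366) ≈ -4.83 dB
∠G = 0.00° − 73.33° = -73.33°

-4.8 dB, -73.3°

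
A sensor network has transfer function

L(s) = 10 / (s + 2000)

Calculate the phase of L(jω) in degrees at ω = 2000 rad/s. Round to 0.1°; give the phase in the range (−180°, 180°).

-45.0°

Substitute s = j2000:
Numerator: 10 = 10 + j0
Denominator: (j2000) + 2000 = 2000 + j2000
|N| = √(10² + 0²) ≈ 10, ∠N ≈ 0.00°
|D| = √(2000² + 2000²) ≈ 2828.4, ∠D ≈ 45.00°
∠L = 0.00° − 45.00° = -45.00°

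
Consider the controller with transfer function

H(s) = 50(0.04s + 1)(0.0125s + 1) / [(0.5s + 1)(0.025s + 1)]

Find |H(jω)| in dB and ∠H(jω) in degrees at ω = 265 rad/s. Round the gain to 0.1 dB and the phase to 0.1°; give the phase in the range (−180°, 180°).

6.3 dB, -13.2°

At ω = 265 rad/s:
zero (1 + j265·0.04) = 1 + j10.6 → |·| ≈ 10.647, ∠ ≈ 84.61°
zero (1 + j265·0.0125) = 1 + j3.3125 → |·| ≈ 3.4602, ∠ ≈ 73.20°
pole (1 + j265·0.5) = 1 + j132.5 → |·| ≈ 132.5, ∠ ≈ 89.57°
pole (1 + j265·0.025) = 1 + j6.625 → |·| ≈ 6.7, ∠ ≈ 81.42°
|H| = 50 · 10.647 · 3.4602 / (132.5 · 6.7) ≈ 2.075
Gain = 20 log₁₀(2.075) ≈ 6.34 dB
∠H = (84.61° + 73.20°) − (89.57° + 81.42°) = -13.18°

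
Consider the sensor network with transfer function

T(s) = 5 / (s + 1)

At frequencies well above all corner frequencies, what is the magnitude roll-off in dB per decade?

Each pole contributes −20 dB/decade at high frequency; each zero contributes +20 dB/decade.
Net: 0 zero(s) − 1 pole(s) → -20 dB/decade.

-20 dB/decade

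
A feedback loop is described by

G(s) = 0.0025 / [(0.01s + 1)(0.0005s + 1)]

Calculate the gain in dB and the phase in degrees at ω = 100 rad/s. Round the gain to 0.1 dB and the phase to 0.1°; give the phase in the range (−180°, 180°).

-55.1 dB, -47.9°

At ω = 100 rad/s:
pole (1 + j100·0.01) = 1 + j1 → |·| ≈ 1.4142, ∠ ≈ 45.00°
pole (1 + j100·0.0005) = 1 + j0.05 → |·| ≈ 1.0012, ∠ ≈ 2.86°
|G| = 0.0025 · 1 / (1.4142 · 1.0012) ≈ 0.0017657
Gain = 20 log₁₀(0.0017657) ≈ -55.06 dB
∠G = (0°) − (45.00° + 2.86°) = -47.86°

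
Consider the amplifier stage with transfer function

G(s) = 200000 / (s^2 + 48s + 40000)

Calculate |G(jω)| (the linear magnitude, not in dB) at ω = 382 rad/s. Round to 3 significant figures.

1.86

At s = jω = j382:
quadratic: (j382)² + 48·j382 + 40000 = -105924 + j18336 → |·| ≈ 1.075e+05, ∠ ≈ 170.18°
|G| = 200000 / 1.075e+05 ≈ 1.8605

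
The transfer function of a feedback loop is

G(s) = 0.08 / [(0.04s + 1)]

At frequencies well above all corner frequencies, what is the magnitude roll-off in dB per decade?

-20 dB/decade

Each pole contributes −20 dB/decade at high frequency; each zero contributes +20 dB/decade.
Net: 0 zero(s) − 1 pole(s) → -20 dB/decade.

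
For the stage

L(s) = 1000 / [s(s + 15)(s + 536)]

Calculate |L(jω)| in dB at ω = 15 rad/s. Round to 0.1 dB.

At s = jω = j15:
pole (s+15): 15 + j15 → |·| = √(15²+15²) = √450 ≈ 21.213, ∠ = arctan(15/15) ≈ 45.00°
pole (s+536): 536 + j15 → |·| = √(536²+15²) = √287521 ≈ 536.21, ∠ = arctan(15/536) ≈ 1.60°
pole at origin: |s| = 15, ∠ = 90.00° (in denominator)
|L| = 1000 / 1.7062e+05 ≈ 0.005861
Gain = 20 log₁₀(0.005861) ≈ -44.64 dB

-44.6 dB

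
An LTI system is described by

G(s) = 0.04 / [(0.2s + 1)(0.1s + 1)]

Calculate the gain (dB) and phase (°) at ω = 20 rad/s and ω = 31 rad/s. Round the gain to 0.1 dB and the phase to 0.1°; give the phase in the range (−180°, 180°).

At ω = 20 rad/s:
pole (1 + j20·0.2) = 1 + j4 → |·| ≈ 4.1231, ∠ ≈ 75.96°
pole (1 + j20·0.1) = 1 + j2 → |·| ≈ 2.2361, ∠ ≈ 63.43°
|G| = 0.04 · 1 / (4.1231 · 2.2361) ≈ 0.0043386
Gain = 20 log₁₀(0.0043386) ≈ -47.25 dB
∠G = (0°) − (75.96° + 63.43°) = -139.39°

At ω = 31 rad/s:
pole (1 + j31·0.2) = 1 + j6.2 → |·| ≈ 6.2801, ∠ ≈ 80.84°
pole (1 + j31·0.1) = 1 + j3.1 → |·| ≈ 3.2573, ∠ ≈ 72.12°
|G| = 0.04 · 1 / (6.2801 · 3.2573) ≈ 0.0019554
Gain = 20 log₁₀(0.0019554) ≈ -54.18 dB
∠G = (0°) − (80.84° + 72.12°) = -152.96°

ω = 20: -47.3 dB, -139.4°; ω = 31: -54.2 dB, -153.0°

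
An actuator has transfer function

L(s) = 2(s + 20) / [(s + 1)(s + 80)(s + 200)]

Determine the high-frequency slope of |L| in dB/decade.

-40 dB/decade

Each pole contributes −20 dB/decade at high frequency; each zero contributes +20 dB/decade.
Net: 1 zero(s) − 3 pole(s) → -40 dB/decade.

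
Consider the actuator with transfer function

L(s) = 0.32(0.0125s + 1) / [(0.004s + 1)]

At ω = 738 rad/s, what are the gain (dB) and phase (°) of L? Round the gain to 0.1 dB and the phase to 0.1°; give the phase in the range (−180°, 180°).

-0.4 dB, 12.5°

At ω = 738 rad/s:
zero (1 + j738·0.0125) = 1 + j9.225 → |·| ≈ 9.279, ∠ ≈ 83.81°
pole (1 + j738·0.004) = 1 + j2.952 → |·| ≈ 3.1168, ∠ ≈ 71.29°
|L| = 0.32 · 9.279 / (3.1168) ≈ 0.95267
Gain = 20 log₁₀(0.95267) ≈ -0.42 dB
∠L = (83.81°) − (71.29°) = 12.52°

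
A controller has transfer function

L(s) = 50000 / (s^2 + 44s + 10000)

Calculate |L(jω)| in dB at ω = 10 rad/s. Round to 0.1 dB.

14.1 dB

At s = jω = j10:
quadratic: (j10)² + 44·j10 + 10000 = 9900 + j440 → |·| ≈ 9909.8, ∠ ≈ 2.54°
|L| = 50000 / 9909.8 ≈ 5.0455
Gain = 20 log₁₀(5.0455) ≈ 14.06 dB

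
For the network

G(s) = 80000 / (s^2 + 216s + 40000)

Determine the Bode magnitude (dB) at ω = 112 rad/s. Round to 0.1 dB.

6.8 dB

At s = jω = j112:
quadratic: (j112)² + 216·j112 + 40000 = 27456 + j24192 → |·| ≈ 36594, ∠ ≈ 41.38°
|G| = 80000 / 36594 ≈ 2.1862
Gain = 20 log₁₀(2.1862) ≈ 6.79 dB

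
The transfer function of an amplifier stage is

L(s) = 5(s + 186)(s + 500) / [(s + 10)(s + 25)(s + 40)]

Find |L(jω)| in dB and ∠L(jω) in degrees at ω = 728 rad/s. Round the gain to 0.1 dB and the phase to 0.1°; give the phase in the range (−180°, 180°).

-41.3 dB, -132.9°

At s = jω = j728:
zero (s+186): 186 + j728 → |·| = √(186²+728²) = √564580 ≈ 751.39, ∠ = arctan(728/186) ≈ 75.67°
zero (s+500): 500 + j728 → |·| = √(500²+728²) = √779984 ≈ 883.17, ∠ = arctan(728/500) ≈ 55.52°
pole (s+10): 10 + j728 → |·| = √(10²+728²) = √530084 ≈ 728.07, ∠ = arctan(728/10) ≈ 89.21°
pole (s+25): 25 + j728 → |·| = √(25²+728²) = √530609 ≈ 728.43, ∠ = arctan(728/25) ≈ 88.03°
pole (s+40): 40 + j728 → |·| = √(40²+728²) = √531584 ≈ 729.1, ∠ = arctan(728/40) ≈ 86.86°
|L| = 5 · 6.6361e+05 / 3.8668e+08 ≈ 0.0085809
Gain = 20 log₁₀(0.0085809) ≈ -41.33 dB
∠L = 131.19° − 264.10° = -132.91°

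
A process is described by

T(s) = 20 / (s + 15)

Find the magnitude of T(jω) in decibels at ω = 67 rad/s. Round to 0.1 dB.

At s = jω = j67:
pole (s+15): 15 + j67 → |·| = √(15²+67²) = √4714 ≈ 68.659, ∠ = arctan(67/15) ≈ 77.38°
|T| = 20 / 68.659 ≈ 0.29129
Gain = 20 log₁₀(0.29129) ≈ -10.71 dB

-10.7 dB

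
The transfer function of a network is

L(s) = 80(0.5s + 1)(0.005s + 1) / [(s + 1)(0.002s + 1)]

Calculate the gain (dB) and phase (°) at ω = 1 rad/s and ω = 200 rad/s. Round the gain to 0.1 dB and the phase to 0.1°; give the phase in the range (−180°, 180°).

ω = 1: 36.0 dB, -18.3°; ω = 200: 34.4 dB, 22.9°

At ω = 1 rad/s:
zero (1 + j1·0.5) = 1 + j0.5 → |·| ≈ 1.118, ∠ ≈ 26.57°
zero (1 + j1·0.005) = 1 + j0.005 → |·| ≈ 1, ∠ ≈ 0.29°
pole (1 + j1·1) = 1 + j1 → |·| ≈ 1.4142, ∠ ≈ 45.00°
pole (1 + j1·0.002) = 1 + j0.002 → |·| ≈ 1, ∠ ≈ 0.11°
|L| = 80 · 1.118 · 1 / (1.4142 · 1) ≈ 63.244
Gain = 20 log₁₀(63.244) ≈ 36.02 dB
∠L = (26.57° + 0.29°) − (45.00° + 0.11°) = -18.25°

At ω = 200 rad/s:
zero (1 + j200·0.5) = 1 + j100 → |·| ≈ 100, ∠ ≈ 89.43°
zero (1 + j200·0.005) = 1 + j1 → |·| ≈ 1.4142, ∠ ≈ 45.00°
pole (1 + j200·1) = 1 + j200 → |·| ≈ 200, ∠ ≈ 89.71°
pole (1 + j200·0.002) = 1 + j0.4 → |·| ≈ 1.077, ∠ ≈ 21.80°
|L| = 80 · 100 · 1.4142 / (200 · 1.077) ≈ 52.524
Gain = 20 log₁₀(52.524) ≈ 34.41 dB
∠L = (89.43° + 45.00°) − (89.71° + 21.80°) = 22.92°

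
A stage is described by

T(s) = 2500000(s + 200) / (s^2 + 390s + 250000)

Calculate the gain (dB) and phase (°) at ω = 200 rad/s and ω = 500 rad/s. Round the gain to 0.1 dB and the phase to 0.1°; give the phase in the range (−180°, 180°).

At s = jω = j200:
zero (s+200): 200 + j200 → |·| = √(200²+200²) = √80000 ≈ 282.84, ∠ = arctan(200/200) ≈ 45.00°
quadratic: (j200)² + 390·j200 + 250000 = 210000 + j78000 → |·| ≈ 2.2402e+05, ∠ ≈ 20.38°
|T| = 2500000 · 282.84 / 2.2402e+05 ≈ 3156.4
Gain = 20 log₁₀(3156.4) ≈ 69.98 dB
∠T = 45.00° − 20.38° = 24.62°

At s = jω = j500:
zero (s+200): 200 + j500 → |·| = √(200²+500²) = √290000 ≈ 538.52, ∠ = arctan(500/200) ≈ 68.20°
quadratic: (j500)² + 390·j500 + 250000 = 0 + j195000 → |·| ≈ 1.95e+05, ∠ ≈ 90.00°
|T| = 2500000 · 538.52 / 1.95e+05 ≈ 6904.1
Gain = 20 log₁₀(6904.1) ≈ 76.78 dB
∠T = 68.20° − 90.00° = -21.80°

ω = 200: 70.0 dB, 24.6°; ω = 500: 76.8 dB, -21.8°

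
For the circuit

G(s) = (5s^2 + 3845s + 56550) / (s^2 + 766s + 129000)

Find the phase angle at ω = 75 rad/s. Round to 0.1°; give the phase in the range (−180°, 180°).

Substitute s = j75:
Numerator: 5(j75)^2 + 3845(j75) + 56550 = 28425 + j288375
Denominator: (j75)^2 + 766(j75) + 129000 = 123375 + j57450
|N| = √(28425² + 288375²) ≈ 2.8977e+05, ∠N ≈ 84.37°
|D| = √(123375² + 57450²) ≈ 1.361e+05, ∠D ≈ 24.97°
∠G = 84.37° − 24.97° = 59.40°

59.4°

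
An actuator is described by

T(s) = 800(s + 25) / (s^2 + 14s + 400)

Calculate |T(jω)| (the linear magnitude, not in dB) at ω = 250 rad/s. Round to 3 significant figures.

3.23

At s = jω = j250:
zero (s+25): 25 + j250 → |·| = √(25²+250²) = √63125 ≈ 251.25, ∠ = arctan(250/25) ≈ 84.29°
quadratic: (j250)² + 14·j250 + 400 = -62100 + j3500 → |·| ≈ 62199, ∠ ≈ 176.77°
|T| = 800 · 251.25 / 62199 ≈ 3.2316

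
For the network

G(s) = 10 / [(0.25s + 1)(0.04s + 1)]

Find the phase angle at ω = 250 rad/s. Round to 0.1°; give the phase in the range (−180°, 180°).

-173.4°

At ω = 250 rad/s:
pole (1 + j250·0.25) = 1 + j62.5 → |·| ≈ 62.508, ∠ ≈ 89.08°
pole (1 + j250·0.04) = 1 + j10 → |·| ≈ 10.05, ∠ ≈ 84.29°
∠G = (0°) − (89.08° + 84.29°) = -173.37°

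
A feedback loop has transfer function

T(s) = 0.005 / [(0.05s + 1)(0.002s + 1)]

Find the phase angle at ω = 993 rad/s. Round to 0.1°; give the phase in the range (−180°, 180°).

-152.1°

At ω = 993 rad/s:
pole (1 + j993·0.05) = 1 + j49.65 → |·| ≈ 49.66, ∠ ≈ 88.85°
pole (1 + j993·0.002) = 1 + j1.986 → |·| ≈ 2.2236, ∠ ≈ 63.27°
∠T = (0°) − (88.85° + 63.27°) = -152.12°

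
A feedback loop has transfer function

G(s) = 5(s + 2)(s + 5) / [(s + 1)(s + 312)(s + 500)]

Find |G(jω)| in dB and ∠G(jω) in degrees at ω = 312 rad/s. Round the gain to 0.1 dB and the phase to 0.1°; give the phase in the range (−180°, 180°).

At s = jω = j312:
zero (s+2): 2 + j312 → |·| = √(2²+312²) = √97348 ≈ 312.01, ∠ = arctan(312/2) ≈ 89.63°
zero (s+5): 5 + j312 → |·| = √(5²+312²) = √97369 ≈ 312.04, ∠ = arctan(312/5) ≈ 89.08°
pole (s+1): 1 + j312 → |·| = √(1²+312²) = √97345 ≈ 312, ∠ = arctan(312/1) ≈ 89.82°
pole (s+312): 312 + j312 → |·| = √(312²+312²) = √194688 ≈ 441.23, ∠ = arctan(312/312) ≈ 45.00°
pole (s+500): 500 + j312 → |·| = √(500²+312²) = √347344 ≈ 589.36, ∠ = arctan(312/500) ≈ 31.96°
|G| = 5 · 97360 / 8.1134e+07 ≈ 0.006
Gain = 20 log₁₀(0.006) ≈ -44.44 dB
∠G = 178.71° − 166.78° = 11.93°

-44.4 dB, 11.9°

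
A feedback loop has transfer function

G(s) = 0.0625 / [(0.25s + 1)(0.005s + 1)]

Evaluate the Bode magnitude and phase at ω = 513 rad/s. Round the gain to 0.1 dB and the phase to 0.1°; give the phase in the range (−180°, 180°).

At ω = 513 rad/s:
pole (1 + j513·0.25) = 1 + j128.25 → |·| ≈ 128.25, ∠ ≈ 89.55°
pole (1 + j513·0.005) = 1 + j2.565 → |·| ≈ 2.753, ∠ ≈ 68.70°
|G| = 0.0625 · 1 / (128.25 · 2.753) ≈ 0.00017702
Gain = 20 log₁₀(0.00017702) ≈ -75.04 dB
∠G = (0°) − (89.55° + 68.70°) = -158.25°

-75.0 dB, -158.3°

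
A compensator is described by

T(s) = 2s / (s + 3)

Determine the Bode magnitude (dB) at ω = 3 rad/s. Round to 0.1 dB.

3.0 dB

At s = jω = j3:
zero at origin: s = j3 → |·| = 3, ∠ = 90.00°
pole (s+3): 3 + j3 → |·| = √(3²+3²) = √18 ≈ 4.2426, ∠ = arctan(3/3) ≈ 45.00°
|T| = 2 · 3 / 4.2426 ≈ 1.4142
Gain = 20 log₁₀(1.4142) ≈ 3.01 dB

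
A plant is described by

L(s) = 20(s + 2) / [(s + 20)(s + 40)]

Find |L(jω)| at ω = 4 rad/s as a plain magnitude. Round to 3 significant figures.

0.109

At s = jω = j4:
zero (s+2): 2 + j4 → |·| = √(2²+4²) = √20 ≈ 4.4721, ∠ = arctan(4/2) ≈ 63.43°
pole (s+20): 20 + j4 → |·| = √(20²+4²) = √416 ≈ 20.396, ∠ = arctan(4/20) ≈ 11.31°
pole (s+40): 40 + j4 → |·| = √(40²+4²) = √1616 ≈ 40.2, ∠ = arctan(4/40) ≈ 5.71°
|L| = 20 · 4.4721 / 819.92 ≈ 0.10909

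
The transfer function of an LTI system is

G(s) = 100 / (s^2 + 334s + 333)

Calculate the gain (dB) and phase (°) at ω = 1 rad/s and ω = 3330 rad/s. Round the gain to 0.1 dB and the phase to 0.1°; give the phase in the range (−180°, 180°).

Substitute s = j1:
Numerator: 100 = 100 + j0
Denominator: (j1)^2 + 334(j1) + 333 = 332 + j334
|N| = √(100² + 0²) ≈ 100, ∠N ≈ 0.00°
|D| = √(332² + 334²) ≈ 470.94, ∠D ≈ 45.17°
|G| = 100 / 470.94 ≈ 0.21234
Gain = 20 log₁₀(0.21234) ≈ -13.46 dB
∠G = 0.00° − 45.17° = -45.17°

Substitute s = j3330:
Numerator: 100 = 100 + j0
Denominator: (j3330)^2 + 334(j3330) + 333 = -11088567 + j1112220
|N| = √(100² + 0²) ≈ 100, ∠N ≈ 0.00°
|D| = √(11088567² + 1112220²) ≈ 1.1144e+07, ∠D ≈ 174.27°
|G| = 100 / 1.1144e+07 ≈ 8.9734e-06
Gain = 20 log₁₀(8.9734e-06) ≈ -100.94 dB
∠G = 0.00° − 174.27° = -174.27°

ω = 1: -13.5 dB, -45.2°; ω = 3330: -100.9 dB, -174.3°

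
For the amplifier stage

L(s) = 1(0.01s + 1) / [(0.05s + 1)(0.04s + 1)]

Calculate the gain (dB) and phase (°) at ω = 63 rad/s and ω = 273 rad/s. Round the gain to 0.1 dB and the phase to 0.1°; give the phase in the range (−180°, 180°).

At ω = 63 rad/s:
zero (1 + j63·0.01) = 1 + j0.63 → |·| ≈ 1.1819, ∠ ≈ 32.21°
pole (1 + j63·0.05) = 1 + j3.15 → |·| ≈ 3.3049, ∠ ≈ 72.39°
pole (1 + j63·0.04) = 1 + j2.52 → |·| ≈ 2.7112, ∠ ≈ 68.36°
|L| = 1 · 1.1819 / (3.3049 · 2.7112) ≈ 0.1319
Gain = 20 log₁₀(0.1319) ≈ -17.60 dB
∠L = (32.21°) − (72.39° + 68.36°) = -108.54°

At ω = 273 rad/s:
zero (1 + j273·0.01) = 1 + j2.73 → |·| ≈ 2.9074, ∠ ≈ 69.88°
pole (1 + j273·0.05) = 1 + j13.65 → |·| ≈ 13.687, ∠ ≈ 85.81°
pole (1 + j273·0.04) = 1 + j10.92 → |·| ≈ 10.966, ∠ ≈ 84.77°
|L| = 1 · 2.9074 / (13.687 · 10.966) ≈ 0.019371
Gain = 20 log₁₀(0.019371) ≈ -34.26 dB
∠L = (69.88°) − (85.81° + 84.77°) = -100.70°

ω = 63: -17.6 dB, -108.5°; ω = 273: -34.3 dB, -100.7°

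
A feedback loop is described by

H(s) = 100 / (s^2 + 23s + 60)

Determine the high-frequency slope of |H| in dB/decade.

Each pole contributes −20 dB/decade at high frequency; each zero contributes +20 dB/decade.
Net: 0 zero(s) − 2 pole(s) → -40 dB/decade.

-40 dB/decade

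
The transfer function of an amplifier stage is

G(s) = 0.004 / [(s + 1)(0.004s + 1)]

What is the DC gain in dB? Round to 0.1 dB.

-48.0 dB

G(0) = 0.004 · 1 / 1 = 0.004
20 log₁₀(0.004) ≈ -47.96 dB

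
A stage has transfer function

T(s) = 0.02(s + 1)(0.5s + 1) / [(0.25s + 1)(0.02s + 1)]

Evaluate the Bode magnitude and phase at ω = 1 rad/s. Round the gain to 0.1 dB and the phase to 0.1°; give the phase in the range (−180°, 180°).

-30.3 dB, 56.4°

At ω = 1 rad/s:
zero (1 + j1·1) = 1 + j1 → |·| ≈ 1.4142, ∠ ≈ 45.00°
zero (1 + j1·0.5) = 1 + j0.5 → |·| ≈ 1.118, ∠ ≈ 26.57°
pole (1 + j1·0.25) = 1 + j0.25 → |·| ≈ 1.0308, ∠ ≈ 14.04°
pole (1 + j1·0.02) = 1 + j0.02 → |·| ≈ 1.0002, ∠ ≈ 1.15°
|T| = 0.02 · 1.4142 · 1.118 / (1.0308 · 1.0002) ≈ 0.030671
Gain = 20 log₁₀(0.030671) ≈ -30.27 dB
∠T = (45.00° + 26.57°) − (14.04° + 1.15°) = 56.38°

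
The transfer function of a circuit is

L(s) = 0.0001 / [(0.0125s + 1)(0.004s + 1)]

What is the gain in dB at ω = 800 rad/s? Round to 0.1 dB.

-110.6 dB

At ω = 800 rad/s:
pole (1 + j800·0.0125) = 1 + j10 → |·| ≈ 10.05, ∠ ≈ 84.29°
pole (1 + j800·0.004) = 1 + j3.2 → |·| ≈ 3.3526, ∠ ≈ 72.65°
|L| = 0.0001 · 1 / (10.05 · 3.3526) ≈ 2.9679e-06
Gain = 20 log₁₀(2.9679e-06) ≈ -110.55 dB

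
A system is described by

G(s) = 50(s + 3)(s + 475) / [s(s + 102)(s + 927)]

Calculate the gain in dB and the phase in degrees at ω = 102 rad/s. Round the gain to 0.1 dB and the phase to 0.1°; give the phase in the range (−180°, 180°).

At s = jω = j102:
zero (s+3): 3 + j102 → |·| = √(3²+102²) = √10413 ≈ 102.04, ∠ = arctan(102/3) ≈ 88.32°
zero (s+475): 475 + j102 → |·| = √(475²+102²) = √236029 ≈ 485.83, ∠ = arctan(102/475) ≈ 12.12°
pole (s+102): 102 + j102 → |·| = √(102²+102²) = √20808 ≈ 144.25, ∠ = arctan(102/102) ≈ 45.00°
pole (s+927): 927 + j102 → |·| = √(927²+102²) = √869733 ≈ 932.59, ∠ = arctan(102/927) ≈ 6.28°
pole at origin: |s| = 102, ∠ = 90.00° (in denominator)
|G| = 50 · 49574 / 1.3722e+07 ≈ 0.18064
Gain = 20 log₁₀(0.18064) ≈ -14.86 dB
∠G = 100.44° − 141.28° = -40.84°

-14.9 dB, -40.8°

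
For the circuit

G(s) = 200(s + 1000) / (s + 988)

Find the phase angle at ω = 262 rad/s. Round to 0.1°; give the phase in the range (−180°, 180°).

At s = jω = j262:
zero (s+1000): 1000 + j262 → |·| = √(1000²+262²) = √1068644 ≈ 1033.8, ∠ = arctan(262/1000) ≈ 14.68°
pole (s+988): 988 + j262 → |·| = √(988²+262²) = √1044788 ≈ 1022.1, ∠ = arctan(262/988) ≈ 14.85°
∠G = 14.68° − 14.85° = -0.17°

-0.2°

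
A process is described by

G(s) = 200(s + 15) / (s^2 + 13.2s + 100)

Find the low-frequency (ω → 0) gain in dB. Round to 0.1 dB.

29.5 dB

G(0) = 200·15 / 100 = 30
20 log₁₀(30) ≈ 29.54 dB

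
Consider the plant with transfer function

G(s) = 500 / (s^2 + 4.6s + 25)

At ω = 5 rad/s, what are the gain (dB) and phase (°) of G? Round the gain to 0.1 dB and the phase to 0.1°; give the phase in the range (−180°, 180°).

At s = jω = j5:
quadratic: (j5)² + 4.6·j5 + 25 = 0 + j23 → |·| ≈ 23, ∠ ≈ 90.00°
|G| = 500 / 23 ≈ 21.739
Gain = 20 log₁₀(21.739) ≈ 26.74 dB
∠G = 0.00° − 90.00° = -90.00°

26.7 dB, -90.0°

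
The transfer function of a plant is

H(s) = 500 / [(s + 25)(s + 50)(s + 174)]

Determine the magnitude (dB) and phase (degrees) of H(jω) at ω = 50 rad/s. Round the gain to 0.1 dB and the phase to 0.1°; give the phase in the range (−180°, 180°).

-63.1 dB, -124.5°

At s = jω = j50:
pole (s+25): 25 + j50 → |·| = √(25²+50²) = √3125 ≈ 55.902, ∠ = arctan(50/25) ≈ 63.43°
pole (s+50): 50 + j50 → |·| = √(50²+50²) = √5000 ≈ 70.711, ∠ = arctan(50/50) ≈ 45.00°
pole (s+174): 174 + j50 → |·| = √(174²+50²) = √32776 ≈ 181.04, ∠ = arctan(50/174) ≈ 16.03°
|H| = 500 / 7.1563e+05 ≈ 0.00069869
Gain = 20 log₁₀(0.00069869) ≈ -63.11 dB
∠H = 0.00° − 124.46° = -124.46°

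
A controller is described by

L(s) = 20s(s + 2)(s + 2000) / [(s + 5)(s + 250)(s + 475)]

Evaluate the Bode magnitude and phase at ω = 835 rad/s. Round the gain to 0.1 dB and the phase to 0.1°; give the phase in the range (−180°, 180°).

32.7 dB, -20.8°

At s = jω = j835:
zero (s+2): 2 + j835 → |·| = √(2²+835²) = √697229 ≈ 835, ∠ = arctan(835/2) ≈ 89.86°
zero (s+2000): 2000 + j835 → |·| = √(2000²+835²) = √4697225 ≈ 2167.3, ∠ = arctan(835/2000) ≈ 22.66°
zero at origin: s = j835 → |·| = 835, ∠ = 90.00°
pole (s+5): 5 + j835 → |·| = √(5²+835²) = √697250 ≈ 835.01, ∠ = arctan(835/5) ≈ 89.66°
pole (s+250): 250 + j835 → |·| = √(250²+835²) = √759725 ≈ 871.62, ∠ = arctan(835/250) ≈ 73.33°
pole (s+475): 475 + j835 → |·| = √(475²+835²) = √922850 ≈ 960.65, ∠ = arctan(835/475) ≈ 60.37°
|L| = 20 · 1.5111e+09 / 6.9917e+08 ≈ 43.226
Gain = 20 log₁₀(43.226) ≈ 32.71 dB
∠L = 202.52° − 223.36° = -20.84°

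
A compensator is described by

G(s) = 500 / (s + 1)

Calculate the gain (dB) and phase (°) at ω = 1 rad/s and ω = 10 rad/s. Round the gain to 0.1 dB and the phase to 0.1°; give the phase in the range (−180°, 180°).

At s = jω = j1:
pole (s+1): 1 + j1 → |·| = √(1²+1²) = √2 ≈ 1.4142, ∠ = arctan(1/1) ≈ 45.00°
|G| = 500 / 1.4142 ≈ 353.56
Gain = 20 log₁₀(353.56) ≈ 50.97 dB
∠G = 0.00° − 45.00° = -45.00°

At s = jω = j10:
pole (s+1): 1 + j10 → |·| = √(1²+10²) = √101 ≈ 10.05, ∠ = arctan(10/1) ≈ 84.29°
|G| = 500 / 10.05 ≈ 49.751
Gain = 20 log₁₀(49.751) ≈ 33.94 dB
∠G = 0.00° − 84.29° = -84.29°

ω = 1: 51.0 dB, -45.0°; ω = 10: 33.9 dB, -84.3°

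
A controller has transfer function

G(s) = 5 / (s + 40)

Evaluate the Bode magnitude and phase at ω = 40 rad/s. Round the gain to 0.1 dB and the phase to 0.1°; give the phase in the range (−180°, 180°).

At s = jω = j40:
pole (s+40): 40 + j40 → |·| = √(40²+40²) = √3200 ≈ 56.569, ∠ = arctan(40/40) ≈ 45.00°
|G| = 5 / 56.569 ≈ 0.088388
Gain = 20 log₁₀(0.088388) ≈ -21.07 dB
∠G = 0.00° − 45.00° = -45.00°

-21.1 dB, -45.0°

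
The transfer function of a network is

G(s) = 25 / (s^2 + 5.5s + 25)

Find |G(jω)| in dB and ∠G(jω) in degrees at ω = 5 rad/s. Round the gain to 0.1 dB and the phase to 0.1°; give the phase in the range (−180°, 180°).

-0.8 dB, -90.0°

At s = jω = j5:
quadratic: (j5)² + 5.5·j5 + 25 = 0 + j27.5 → |·| ≈ 27.5, ∠ ≈ 90.00°
|G| = 25 / 27.5 ≈ 0.90909
Gain = 20 log₁₀(0.90909) ≈ -0.83 dB
∠G = 0.00° − 90.00° = -90.00°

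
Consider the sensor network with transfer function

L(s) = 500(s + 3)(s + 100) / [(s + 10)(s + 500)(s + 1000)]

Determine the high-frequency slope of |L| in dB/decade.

Each pole contributes −20 dB/decade at high frequency; each zero contributes +20 dB/decade.
Net: 2 zero(s) − 3 pole(s) → -20 dB/decade.

-20 dB/decade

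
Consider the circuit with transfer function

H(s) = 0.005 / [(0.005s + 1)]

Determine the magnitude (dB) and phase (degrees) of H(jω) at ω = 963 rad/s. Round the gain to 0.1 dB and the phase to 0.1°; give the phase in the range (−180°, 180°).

-59.9 dB, -78.3°

At ω = 963 rad/s:
pole (1 + j963·0.005) = 1 + j4.815 → |·| ≈ 4.9177, ∠ ≈ 78.27°
|H| = 0.005 · 1 / (4.9177) ≈ 0.0010167
Gain = 20 log₁₀(0.0010167) ≈ -59.86 dB
∠H = (0°) − (78.27°) = -78.27°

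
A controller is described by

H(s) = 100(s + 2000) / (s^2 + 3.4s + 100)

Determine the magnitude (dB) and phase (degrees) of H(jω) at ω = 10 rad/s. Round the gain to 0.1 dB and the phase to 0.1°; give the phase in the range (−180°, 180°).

At s = jω = j10:
zero (s+2000): 2000 + j10 → |·| = √(2000²+10²) = √4000100 ≈ 2000, ∠ = arctan(10/2000) ≈ 0.29°
quadratic: (j10)² + 3.4·j10 + 100 = 0 + j34 → |·| ≈ 34, ∠ ≈ 90.00°
|H| = 100 · 2000 / 34 ≈ 5882.4
Gain = 20 log₁₀(5882.4) ≈ 75.39 dB
∠H = 0.29° − 90.00° = -89.71°

75.4 dB, -89.7°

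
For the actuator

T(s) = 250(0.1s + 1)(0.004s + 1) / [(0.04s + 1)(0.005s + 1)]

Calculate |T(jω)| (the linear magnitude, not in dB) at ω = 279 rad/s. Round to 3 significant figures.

At ω = 279 rad/s:
zero (1 + j279·0.1) = 1 + j27.9 → |·| ≈ 27.918, ∠ ≈ 87.95°
zero (1 + j279·0.004) = 1 + j1.116 → |·| ≈ 1.4985, ∠ ≈ 48.14°
pole (1 + j279·0.04) = 1 + j11.16 → |·| ≈ 11.205, ∠ ≈ 84.88°
pole (1 + j279·0.005) = 1 + j1.395 → |·| ≈ 1.7164, ∠ ≈ 54.37°
|T| = 250 · 27.918 · 1.4985 / (11.205 · 1.7164) ≈ 543.81

544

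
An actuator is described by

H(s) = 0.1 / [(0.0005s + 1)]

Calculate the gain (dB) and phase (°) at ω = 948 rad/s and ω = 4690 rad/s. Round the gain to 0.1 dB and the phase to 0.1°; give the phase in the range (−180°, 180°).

ω = 948: -20.9 dB, -25.4°; ω = 4690: -28.1 dB, -66.9°

At ω = 948 rad/s:
pole (1 + j948·0.0005) = 1 + j0.474 → |·| ≈ 1.1067, ∠ ≈ 25.36°
|H| = 0.1 · 1 / (1.1067) ≈ 0.090359
Gain = 20 log₁₀(0.090359) ≈ -20.88 dB
∠H = (0°) − (25.36°) = -25.36°

At ω = 4690 rad/s:
pole (1 + j4690·0.0005) = 1 + j2.345 → |·| ≈ 2.5493, ∠ ≈ 66.90°
|H| = 0.1 · 1 / (2.5493) ≈ 0.039226
Gain = 20 log₁₀(0.039226) ≈ -28.13 dB
∠H = (0°) − (66.90°) = -66.90°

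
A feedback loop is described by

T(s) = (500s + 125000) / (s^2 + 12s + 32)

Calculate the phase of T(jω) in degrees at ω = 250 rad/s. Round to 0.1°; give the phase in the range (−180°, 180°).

-132.3°

Substitute s = j250:
Numerator: 500(j250) + 125000 = 125000 + j125000
Denominator: (j250)^2 + 12(j250) + 32 = -62468 + j3000
|N| = √(125000² + 125000²) ≈ 1.7678e+05, ∠N ≈ 45.00°
|D| = √(62468² + 3000²) ≈ 62540, ∠D ≈ 177.25°
∠T = 45.00° − 177.25° = -132.25°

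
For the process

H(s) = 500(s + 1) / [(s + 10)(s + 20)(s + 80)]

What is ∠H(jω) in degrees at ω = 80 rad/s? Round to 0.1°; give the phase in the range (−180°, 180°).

-114.6°

At s = jω = j80:
zero (s+1): 1 + j80 → |·| = √(1²+80²) = √6401 ≈ 80.006, ∠ = arctan(80/1) ≈ 89.28°
pole (s+10): 10 + j80 → |·| = √(10²+80²) = √6500 ≈ 80.623, ∠ = arctan(80/10) ≈ 82.87°
pole (s+20): 20 + j80 → |·| = √(20²+80²) = √6800 ≈ 82.462, ∠ = arctan(80/20) ≈ 75.96°
pole (s+80): 80 + j80 → |·| = √(80²+80²) = √12800 ≈ 113.14, ∠ = arctan(80/80) ≈ 45.00°
∠H = 89.28° − 203.83° = -114.55°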